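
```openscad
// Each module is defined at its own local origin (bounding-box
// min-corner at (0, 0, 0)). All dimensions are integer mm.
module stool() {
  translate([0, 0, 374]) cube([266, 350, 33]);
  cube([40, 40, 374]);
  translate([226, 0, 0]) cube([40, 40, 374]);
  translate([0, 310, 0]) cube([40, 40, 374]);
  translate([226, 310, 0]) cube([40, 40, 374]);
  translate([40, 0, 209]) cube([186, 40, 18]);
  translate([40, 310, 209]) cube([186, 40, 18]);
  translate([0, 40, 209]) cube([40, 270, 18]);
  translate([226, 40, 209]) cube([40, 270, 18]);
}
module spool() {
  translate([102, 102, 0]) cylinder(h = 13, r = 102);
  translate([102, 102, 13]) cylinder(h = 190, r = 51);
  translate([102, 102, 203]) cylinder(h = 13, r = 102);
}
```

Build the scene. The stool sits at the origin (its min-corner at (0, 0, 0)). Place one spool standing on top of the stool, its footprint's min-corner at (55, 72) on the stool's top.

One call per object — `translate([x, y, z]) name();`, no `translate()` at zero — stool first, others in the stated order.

stool();
translate([55, 72, 407]) spool();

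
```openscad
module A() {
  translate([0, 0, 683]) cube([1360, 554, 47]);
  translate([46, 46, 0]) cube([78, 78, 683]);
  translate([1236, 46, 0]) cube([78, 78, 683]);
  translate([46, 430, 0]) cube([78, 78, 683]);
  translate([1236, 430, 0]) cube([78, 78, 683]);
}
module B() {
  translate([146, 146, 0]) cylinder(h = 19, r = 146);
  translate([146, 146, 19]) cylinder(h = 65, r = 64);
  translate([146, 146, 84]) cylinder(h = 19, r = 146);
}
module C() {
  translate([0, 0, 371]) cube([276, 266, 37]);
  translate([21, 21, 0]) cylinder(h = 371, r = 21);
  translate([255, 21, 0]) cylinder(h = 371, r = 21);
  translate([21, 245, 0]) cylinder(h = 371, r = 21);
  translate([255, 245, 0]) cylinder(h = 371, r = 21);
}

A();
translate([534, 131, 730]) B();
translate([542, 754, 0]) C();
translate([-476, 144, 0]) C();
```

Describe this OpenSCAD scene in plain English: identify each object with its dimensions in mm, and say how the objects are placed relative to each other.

A is a rectangular dining table. The top is 1360×554×47 mm with its upper surface at z = 730 mm. It stands on four 78×78 mm square legs, each inset 46 mm from the nearest pair of top edges, running from the floor to the underside of the top.

B is a spool: two coaxial disc flanges of radius 146 mm and thickness 19 mm, joined by a core cylinder of radius 64 mm and height 65 mm. The lower flange rests on z = 0 and the three cylinders share a vertical axis.

C is a simple wooden stool: a rectangular seat 276 mm (x) by 266 mm (y), 37 mm thick, top face at z = 408 mm, on four round legs, each 42 mm in diameter. The legs rest on z = 0, each leg's axis is inset half a diameter from the nearest pair of seat edges (so the leg's bounding box is flush with the corner).

The spool is on top of the table, centred. Two stools sit around the table at the +y, −x sides.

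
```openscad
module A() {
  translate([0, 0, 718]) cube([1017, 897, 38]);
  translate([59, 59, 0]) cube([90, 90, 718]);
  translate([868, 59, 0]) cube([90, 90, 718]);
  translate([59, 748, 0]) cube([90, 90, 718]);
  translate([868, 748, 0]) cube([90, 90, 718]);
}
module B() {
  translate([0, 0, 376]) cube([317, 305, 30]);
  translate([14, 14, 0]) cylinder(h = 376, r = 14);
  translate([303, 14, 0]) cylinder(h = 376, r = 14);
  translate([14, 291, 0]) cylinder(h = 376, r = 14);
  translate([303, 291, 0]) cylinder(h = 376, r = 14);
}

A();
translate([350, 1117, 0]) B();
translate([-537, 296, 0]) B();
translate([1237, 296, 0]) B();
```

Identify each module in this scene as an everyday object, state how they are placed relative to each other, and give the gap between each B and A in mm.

Each stool's nearest face is 220 mm from the table's bounding box.

A is a table. B is a stool. Three stools sit around the table at the +y, −x, +x sides. The gap between each stool and the table is 220 mm.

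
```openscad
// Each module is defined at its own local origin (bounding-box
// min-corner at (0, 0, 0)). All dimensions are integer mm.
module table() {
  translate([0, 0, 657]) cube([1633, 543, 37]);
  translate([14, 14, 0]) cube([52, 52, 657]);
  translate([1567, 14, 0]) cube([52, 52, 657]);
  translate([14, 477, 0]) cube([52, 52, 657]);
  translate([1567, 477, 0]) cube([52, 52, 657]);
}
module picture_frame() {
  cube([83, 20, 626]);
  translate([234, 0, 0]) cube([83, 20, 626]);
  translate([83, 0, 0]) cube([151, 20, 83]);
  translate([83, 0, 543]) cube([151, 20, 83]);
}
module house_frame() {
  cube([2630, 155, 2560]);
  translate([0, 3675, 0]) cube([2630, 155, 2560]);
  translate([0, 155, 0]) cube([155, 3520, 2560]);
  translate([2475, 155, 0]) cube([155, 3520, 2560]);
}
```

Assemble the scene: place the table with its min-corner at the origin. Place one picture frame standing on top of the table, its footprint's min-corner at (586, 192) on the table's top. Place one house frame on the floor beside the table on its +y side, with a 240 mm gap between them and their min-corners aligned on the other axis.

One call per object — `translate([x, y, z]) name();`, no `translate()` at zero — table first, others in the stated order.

table();
translate([586, 192, 694]) picture_frame();
translate([0, 783, 0]) house_frame();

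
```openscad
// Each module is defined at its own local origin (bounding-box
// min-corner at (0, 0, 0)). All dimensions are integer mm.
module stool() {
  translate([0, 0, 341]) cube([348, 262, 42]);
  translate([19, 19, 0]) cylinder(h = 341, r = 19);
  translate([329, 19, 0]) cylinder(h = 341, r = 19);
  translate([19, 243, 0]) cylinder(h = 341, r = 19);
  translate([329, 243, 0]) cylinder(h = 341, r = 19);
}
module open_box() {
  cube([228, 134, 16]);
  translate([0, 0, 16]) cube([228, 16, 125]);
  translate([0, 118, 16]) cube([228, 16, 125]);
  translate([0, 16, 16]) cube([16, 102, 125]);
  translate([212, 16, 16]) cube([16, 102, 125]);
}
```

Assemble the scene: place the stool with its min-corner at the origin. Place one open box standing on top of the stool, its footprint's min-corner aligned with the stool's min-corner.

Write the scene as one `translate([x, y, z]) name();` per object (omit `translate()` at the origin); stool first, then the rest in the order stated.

stool();
translate([0, 0, 383]) open_box();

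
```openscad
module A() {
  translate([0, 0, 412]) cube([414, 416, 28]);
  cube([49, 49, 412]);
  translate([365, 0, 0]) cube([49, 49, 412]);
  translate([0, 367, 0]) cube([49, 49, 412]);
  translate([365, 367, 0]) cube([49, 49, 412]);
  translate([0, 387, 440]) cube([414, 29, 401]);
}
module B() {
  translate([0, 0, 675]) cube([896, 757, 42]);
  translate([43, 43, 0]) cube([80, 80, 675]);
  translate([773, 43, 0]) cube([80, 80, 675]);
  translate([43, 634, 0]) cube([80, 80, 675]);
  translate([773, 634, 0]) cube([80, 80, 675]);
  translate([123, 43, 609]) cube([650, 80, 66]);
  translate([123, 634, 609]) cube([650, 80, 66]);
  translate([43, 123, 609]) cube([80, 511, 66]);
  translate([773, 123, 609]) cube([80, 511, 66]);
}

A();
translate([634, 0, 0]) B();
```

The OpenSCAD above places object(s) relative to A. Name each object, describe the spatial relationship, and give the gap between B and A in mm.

A is a chair. B is a table. The table is on the floor beside the chair on its +x side. The gap between the table and the chair is 220 mm.

The table's nearest face is 220 mm from the chair's +x face.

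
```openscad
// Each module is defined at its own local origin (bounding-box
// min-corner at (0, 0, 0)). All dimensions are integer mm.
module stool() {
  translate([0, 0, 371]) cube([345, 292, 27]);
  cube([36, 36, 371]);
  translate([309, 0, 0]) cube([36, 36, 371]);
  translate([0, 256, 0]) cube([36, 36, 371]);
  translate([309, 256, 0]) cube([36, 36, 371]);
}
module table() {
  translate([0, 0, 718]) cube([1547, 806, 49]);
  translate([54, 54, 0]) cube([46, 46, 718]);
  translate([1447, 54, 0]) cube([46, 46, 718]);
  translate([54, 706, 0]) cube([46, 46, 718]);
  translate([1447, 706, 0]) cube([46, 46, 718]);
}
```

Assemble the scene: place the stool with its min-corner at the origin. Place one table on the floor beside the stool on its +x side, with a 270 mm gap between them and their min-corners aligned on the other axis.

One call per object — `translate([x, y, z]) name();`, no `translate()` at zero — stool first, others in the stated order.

stool();
translate([615, 0, 0]) table();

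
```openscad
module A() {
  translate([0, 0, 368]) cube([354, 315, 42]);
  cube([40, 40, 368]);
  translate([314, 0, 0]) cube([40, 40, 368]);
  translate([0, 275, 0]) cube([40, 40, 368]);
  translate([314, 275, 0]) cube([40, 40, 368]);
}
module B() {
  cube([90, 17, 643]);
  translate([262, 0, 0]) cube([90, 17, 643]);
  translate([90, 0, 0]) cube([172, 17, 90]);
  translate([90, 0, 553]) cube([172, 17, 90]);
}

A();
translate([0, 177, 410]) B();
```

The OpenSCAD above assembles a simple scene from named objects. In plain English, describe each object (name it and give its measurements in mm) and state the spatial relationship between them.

A is a four-legged stool. The seat is a 354×315×42 mm slab whose top surface is at z = 410 mm; four square legs, each 40×40 mm in cross-section, run from the floor (z = 0) to the underside of the seat, each flush with a corner of the seat.

B is a rectangular picture frame lying in the x–z plane (depth along y). The opening is 172 mm wide (x) by 463 mm tall (z), surrounded by a border 90 mm wide on all four sides. The frame is 17 mm deep and is made of two full-height vertical stiles with two horizontal rails fitted between them.

The picture frame is on top of the stool.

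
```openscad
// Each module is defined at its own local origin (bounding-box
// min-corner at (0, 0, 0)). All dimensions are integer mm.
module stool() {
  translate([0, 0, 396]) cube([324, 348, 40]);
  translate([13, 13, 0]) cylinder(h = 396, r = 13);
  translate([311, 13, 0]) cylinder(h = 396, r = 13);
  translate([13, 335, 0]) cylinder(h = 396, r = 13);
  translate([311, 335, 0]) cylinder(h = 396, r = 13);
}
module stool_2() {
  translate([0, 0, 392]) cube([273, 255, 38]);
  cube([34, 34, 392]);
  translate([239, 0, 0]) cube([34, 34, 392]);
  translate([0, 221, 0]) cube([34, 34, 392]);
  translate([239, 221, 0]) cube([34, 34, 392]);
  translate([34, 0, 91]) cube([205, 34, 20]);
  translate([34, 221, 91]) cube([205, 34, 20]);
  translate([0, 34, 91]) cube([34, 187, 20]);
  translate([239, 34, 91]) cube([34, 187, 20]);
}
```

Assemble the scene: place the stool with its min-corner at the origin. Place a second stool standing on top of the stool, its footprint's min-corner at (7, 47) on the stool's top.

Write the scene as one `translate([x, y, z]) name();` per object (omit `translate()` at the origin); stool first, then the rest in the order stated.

stool();
translate([7, 47, 436]) stool_2();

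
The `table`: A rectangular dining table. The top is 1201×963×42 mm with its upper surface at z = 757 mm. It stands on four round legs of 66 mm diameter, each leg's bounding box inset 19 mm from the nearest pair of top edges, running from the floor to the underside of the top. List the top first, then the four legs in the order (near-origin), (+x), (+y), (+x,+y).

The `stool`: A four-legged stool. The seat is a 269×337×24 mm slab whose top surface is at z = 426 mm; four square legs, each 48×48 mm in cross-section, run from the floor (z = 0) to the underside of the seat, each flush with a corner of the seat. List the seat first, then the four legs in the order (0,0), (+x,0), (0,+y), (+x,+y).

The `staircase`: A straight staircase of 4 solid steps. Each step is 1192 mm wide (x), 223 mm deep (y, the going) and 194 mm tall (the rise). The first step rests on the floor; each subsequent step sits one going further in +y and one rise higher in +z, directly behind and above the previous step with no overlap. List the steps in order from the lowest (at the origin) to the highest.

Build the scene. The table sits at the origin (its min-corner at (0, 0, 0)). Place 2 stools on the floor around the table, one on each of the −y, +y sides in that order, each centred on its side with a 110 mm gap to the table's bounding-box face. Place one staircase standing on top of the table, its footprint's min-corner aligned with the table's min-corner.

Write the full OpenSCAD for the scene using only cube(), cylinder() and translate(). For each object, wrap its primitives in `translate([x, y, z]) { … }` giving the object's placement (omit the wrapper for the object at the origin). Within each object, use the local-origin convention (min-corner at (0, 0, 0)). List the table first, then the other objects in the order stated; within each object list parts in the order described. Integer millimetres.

translate([0, 0, 715]) cube([1201, 963, 42]);
translate([52, 52, 0]) cylinder(h = 715, r = 33);
translate([1149, 52, 0]) cylinder(h = 715, r = 33);
translate([52, 911, 0]) cylinder(h = 715, r = 33);
translate([1149, 911, 0]) cylinder(h = 715, r = 33);
translate([466, -447, 0]) {
  translate([0, 0, 402]) cube([269, 337, 24]);
  cube([48, 48, 402]);
  translate([221, 0, 0]) cube([48, 48, 402]);
  translate([0, 289, 0]) cube([48, 48, 402]);
  translate([221, 289, 0]) cube([48, 48, 402]);
}
translate([466, 1073, 0]) {
  translate([0, 0, 402]) cube([269, 337, 24]);
  cube([48, 48, 402]);
  translate([221, 0, 0]) cube([48, 48, 402]);
  translate([0, 289, 0]) cube([48, 48, 402]);
  translate([221, 289, 0]) cube([48, 48, 402]);
}
translate([0, 0, 757]) {
  cube([1192, 223, 194]);
  translate([0, 223, 194]) cube([1192, 223, 194]);
  translate([0, 446, 388]) cube([1192, 223, 194]);
  translate([0, 669, 582]) cube([1192, 223, 194]);
}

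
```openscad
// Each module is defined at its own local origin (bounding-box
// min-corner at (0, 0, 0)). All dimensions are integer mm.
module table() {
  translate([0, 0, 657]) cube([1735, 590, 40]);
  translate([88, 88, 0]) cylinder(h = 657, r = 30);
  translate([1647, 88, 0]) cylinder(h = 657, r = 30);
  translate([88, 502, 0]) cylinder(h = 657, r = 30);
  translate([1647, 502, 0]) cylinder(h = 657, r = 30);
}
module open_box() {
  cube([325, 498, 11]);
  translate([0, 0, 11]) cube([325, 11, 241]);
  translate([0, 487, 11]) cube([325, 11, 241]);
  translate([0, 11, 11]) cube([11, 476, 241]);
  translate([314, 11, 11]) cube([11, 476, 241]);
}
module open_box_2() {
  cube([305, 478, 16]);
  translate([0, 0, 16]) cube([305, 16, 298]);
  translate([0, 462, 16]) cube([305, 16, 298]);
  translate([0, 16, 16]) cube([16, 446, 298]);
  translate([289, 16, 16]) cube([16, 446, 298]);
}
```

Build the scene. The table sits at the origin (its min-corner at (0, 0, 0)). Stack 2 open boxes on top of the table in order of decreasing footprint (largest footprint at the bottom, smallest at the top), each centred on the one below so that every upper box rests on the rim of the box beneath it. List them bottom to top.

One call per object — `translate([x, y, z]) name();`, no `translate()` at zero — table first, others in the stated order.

table();
translate([705, 46, 697]) open_box();
translate([715, 56, 949]) open_box_2();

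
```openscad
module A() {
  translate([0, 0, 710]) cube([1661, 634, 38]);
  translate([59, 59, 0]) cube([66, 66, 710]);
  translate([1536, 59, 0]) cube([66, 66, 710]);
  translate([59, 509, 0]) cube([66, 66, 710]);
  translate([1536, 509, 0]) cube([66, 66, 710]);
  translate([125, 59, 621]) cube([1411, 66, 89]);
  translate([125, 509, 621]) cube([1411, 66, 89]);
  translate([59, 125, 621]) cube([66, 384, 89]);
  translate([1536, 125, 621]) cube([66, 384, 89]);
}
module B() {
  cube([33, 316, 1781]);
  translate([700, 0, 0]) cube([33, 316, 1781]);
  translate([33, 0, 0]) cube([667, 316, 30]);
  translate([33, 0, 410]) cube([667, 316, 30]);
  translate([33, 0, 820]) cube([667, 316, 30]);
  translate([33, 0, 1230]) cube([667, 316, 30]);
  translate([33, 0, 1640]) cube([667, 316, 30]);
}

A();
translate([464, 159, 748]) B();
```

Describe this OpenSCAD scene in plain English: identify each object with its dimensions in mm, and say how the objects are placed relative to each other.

A is a table: top 1661 mm (x) × 634 mm (y), 38 mm thick, upper face at z = 748 mm, on four 66×66 mm square legs, each inset 59 mm from the nearest pair of top edges, running from z = 0 to the bottom of the top. Four apron rails, 66 mm thick and 89 mm tall, run between adjacent legs with their top edges flush with the underside of the top and their outer faces flush with the legs' outer faces.

B is an open bookshelf. Two side panels, each 33 mm thick, 316 mm deep and 1781 mm tall, stand 733 mm apart (outside-to-outside). Between them sit 5 shelves, each 30 mm thick and 316 mm deep, spanning the full gap between the sides. The bottom shelf rests on the floor (its underside at z = 0) and the clear gap between one shelf's top and the next shelf's underside is 380 mm.

The bookshelf is on top of the table, centred.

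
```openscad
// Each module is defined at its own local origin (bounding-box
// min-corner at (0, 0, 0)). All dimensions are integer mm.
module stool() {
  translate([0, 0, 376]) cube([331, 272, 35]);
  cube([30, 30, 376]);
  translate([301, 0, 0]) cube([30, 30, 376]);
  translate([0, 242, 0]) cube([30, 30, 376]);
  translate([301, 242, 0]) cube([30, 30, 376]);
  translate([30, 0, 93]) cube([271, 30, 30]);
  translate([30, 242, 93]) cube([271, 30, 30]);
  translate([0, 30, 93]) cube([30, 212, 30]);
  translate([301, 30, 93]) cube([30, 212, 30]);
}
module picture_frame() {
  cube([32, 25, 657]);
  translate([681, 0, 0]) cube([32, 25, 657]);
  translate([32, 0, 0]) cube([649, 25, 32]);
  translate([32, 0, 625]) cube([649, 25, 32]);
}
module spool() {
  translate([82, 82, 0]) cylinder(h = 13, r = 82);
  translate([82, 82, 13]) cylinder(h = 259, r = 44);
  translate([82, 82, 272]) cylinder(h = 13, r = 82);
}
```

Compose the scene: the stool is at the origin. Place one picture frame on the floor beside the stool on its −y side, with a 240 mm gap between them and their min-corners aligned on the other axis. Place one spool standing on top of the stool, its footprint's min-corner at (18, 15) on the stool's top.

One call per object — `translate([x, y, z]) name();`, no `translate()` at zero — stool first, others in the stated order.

stool();
translate([0, -265, 0]) picture_frame();
translate([18, 15, 411]) spool();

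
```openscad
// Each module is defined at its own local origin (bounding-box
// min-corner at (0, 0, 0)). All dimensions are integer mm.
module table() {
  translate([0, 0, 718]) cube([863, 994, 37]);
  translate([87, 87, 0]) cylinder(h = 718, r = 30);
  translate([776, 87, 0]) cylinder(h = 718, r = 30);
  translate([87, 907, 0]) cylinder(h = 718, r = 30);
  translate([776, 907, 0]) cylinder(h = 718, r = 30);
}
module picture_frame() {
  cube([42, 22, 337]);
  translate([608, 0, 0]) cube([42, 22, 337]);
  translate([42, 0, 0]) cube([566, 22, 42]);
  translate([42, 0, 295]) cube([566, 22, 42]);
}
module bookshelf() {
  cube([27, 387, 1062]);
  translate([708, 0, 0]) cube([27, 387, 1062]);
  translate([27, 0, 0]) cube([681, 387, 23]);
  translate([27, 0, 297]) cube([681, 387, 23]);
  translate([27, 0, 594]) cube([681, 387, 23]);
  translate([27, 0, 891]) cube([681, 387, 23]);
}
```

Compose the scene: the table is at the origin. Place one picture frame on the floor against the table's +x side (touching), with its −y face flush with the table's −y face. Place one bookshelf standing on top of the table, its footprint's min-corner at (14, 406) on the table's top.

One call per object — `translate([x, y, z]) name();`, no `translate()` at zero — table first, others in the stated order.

table();
translate([863, 0, 0]) picture_frame();
translate([14, 406, 755]) bookshelf();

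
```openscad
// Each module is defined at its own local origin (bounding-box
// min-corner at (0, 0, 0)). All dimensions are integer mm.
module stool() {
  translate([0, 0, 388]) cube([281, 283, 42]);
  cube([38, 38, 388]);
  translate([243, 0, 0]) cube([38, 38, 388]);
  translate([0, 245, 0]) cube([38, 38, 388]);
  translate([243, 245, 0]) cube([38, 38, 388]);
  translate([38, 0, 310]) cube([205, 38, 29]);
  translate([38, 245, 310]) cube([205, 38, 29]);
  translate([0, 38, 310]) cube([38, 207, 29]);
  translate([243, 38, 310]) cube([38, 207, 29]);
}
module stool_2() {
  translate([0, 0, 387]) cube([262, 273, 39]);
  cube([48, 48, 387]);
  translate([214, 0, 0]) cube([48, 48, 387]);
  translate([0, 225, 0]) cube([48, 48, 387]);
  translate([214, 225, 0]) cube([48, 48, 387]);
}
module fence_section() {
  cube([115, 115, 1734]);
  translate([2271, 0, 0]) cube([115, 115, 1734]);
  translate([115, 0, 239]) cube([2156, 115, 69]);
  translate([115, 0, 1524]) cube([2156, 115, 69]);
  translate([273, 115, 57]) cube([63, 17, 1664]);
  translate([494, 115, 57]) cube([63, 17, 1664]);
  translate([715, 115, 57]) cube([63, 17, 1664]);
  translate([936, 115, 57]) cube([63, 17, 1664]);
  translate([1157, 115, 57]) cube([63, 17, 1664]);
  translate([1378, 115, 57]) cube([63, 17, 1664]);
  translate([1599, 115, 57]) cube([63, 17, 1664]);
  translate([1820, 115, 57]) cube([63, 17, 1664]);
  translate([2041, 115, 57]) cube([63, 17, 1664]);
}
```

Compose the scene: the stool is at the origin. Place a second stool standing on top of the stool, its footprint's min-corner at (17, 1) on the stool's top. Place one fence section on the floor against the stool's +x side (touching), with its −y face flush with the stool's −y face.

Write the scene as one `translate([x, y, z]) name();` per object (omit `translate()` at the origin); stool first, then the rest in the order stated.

stool();
translate([17, 1, 430]) stool_2();
translate([281, 0, 0]) fence_section();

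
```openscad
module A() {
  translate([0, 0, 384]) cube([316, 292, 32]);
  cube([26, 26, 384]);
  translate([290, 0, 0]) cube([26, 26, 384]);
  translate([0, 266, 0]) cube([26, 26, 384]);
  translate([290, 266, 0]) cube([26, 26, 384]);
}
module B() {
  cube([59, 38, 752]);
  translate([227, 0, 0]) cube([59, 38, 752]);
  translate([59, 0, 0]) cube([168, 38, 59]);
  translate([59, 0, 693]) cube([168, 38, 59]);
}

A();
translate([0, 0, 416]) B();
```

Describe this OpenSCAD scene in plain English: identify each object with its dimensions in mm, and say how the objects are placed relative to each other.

A is a four-legged stool. The seat is a 316×292×32 mm slab whose top surface is at z = 416 mm; four square legs, each 26×26 mm in cross-section, run from the floor (z = 0) to the underside of the seat, each flush with a corner of the seat.

B is a picture frame with a 168×634 mm rectangular opening (x by z) and a uniform 59 mm border on every side. Frame depth is 38 mm along y. It is built from two vertical stiles running the full outside height and two horizontal rails spanning the gap between the stiles.

The picture frame is on top of the stool.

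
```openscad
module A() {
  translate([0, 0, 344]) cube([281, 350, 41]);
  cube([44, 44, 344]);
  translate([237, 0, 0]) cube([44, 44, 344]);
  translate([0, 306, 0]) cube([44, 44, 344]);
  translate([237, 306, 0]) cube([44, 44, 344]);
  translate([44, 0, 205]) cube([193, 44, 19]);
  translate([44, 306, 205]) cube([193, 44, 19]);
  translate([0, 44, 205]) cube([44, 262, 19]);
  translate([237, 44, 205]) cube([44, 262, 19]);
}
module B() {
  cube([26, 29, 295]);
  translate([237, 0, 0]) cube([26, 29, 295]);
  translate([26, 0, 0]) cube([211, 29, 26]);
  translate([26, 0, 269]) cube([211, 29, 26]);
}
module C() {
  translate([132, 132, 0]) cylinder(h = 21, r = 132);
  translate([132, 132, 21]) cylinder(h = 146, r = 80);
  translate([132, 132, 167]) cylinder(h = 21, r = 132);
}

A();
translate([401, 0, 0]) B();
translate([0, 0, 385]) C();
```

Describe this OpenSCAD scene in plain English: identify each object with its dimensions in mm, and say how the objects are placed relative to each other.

A is a four-legged stool. The seat is a 281×350×41 mm slab whose top surface is at z = 385 mm; four square legs, each 44×44 mm in cross-section, run from the floor (z = 0) to the underside of the seat, each flush with a corner of the seat. Four stretchers, 44 mm wide and 19 mm tall, connect adjacent legs with their undersides at z = 205 mm, each running between the inner faces of the legs it joins and aligned with the legs' outer faces on the other axis.

B is a picture frame with a 211×243 mm rectangular opening (x by z) and a uniform 26 mm border on every side. Frame depth is 29 mm along y. It is built from two vertical stiles running the full outside height and two horizontal rails spanning the gap between the stiles.

C is a spool: two coaxial disc flanges of radius 132 mm and thickness 21 mm, joined by a core cylinder of radius 80 mm and height 146 mm. The lower flange rests on z = 0 and the three cylinders share a vertical axis.

The picture frame is on the floor beside the stool on its +x side. The spool is on top of the stool.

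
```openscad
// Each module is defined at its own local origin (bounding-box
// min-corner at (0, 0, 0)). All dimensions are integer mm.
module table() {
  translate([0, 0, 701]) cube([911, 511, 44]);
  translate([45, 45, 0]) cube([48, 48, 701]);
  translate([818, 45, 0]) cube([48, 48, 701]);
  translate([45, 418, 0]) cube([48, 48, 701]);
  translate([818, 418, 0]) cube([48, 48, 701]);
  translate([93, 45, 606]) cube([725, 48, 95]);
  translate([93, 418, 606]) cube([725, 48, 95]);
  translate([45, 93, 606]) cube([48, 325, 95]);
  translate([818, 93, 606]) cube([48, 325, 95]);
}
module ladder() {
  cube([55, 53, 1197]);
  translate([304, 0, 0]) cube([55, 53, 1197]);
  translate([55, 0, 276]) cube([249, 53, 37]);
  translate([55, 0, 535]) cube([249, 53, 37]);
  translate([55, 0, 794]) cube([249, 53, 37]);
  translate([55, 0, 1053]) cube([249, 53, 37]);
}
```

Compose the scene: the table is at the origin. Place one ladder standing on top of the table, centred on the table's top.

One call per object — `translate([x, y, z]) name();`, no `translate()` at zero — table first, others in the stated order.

table();
translate([276, 229, 745]) ladder();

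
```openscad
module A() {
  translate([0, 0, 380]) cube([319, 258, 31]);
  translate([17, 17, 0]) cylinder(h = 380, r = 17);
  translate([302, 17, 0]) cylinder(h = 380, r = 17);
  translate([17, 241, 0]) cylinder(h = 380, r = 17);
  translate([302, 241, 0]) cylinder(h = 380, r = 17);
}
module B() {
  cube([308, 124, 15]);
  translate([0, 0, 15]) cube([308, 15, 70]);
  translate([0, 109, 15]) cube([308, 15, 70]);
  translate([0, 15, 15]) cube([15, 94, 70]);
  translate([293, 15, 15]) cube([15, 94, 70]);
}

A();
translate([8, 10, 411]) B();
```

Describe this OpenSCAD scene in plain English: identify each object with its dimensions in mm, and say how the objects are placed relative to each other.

A is a simple wooden stool: a rectangular seat 319 mm (x) by 258 mm (y), 31 mm thick, top face at z = 411 mm, on four round legs, each 34 mm in diameter. The legs rest on z = 0, each leg's axis is inset half a diameter from the nearest pair of seat edges (so the leg's bounding box is flush with the corner).

B is an open-topped rectangular box: outside dimensions 308×124×85 mm, with a uniform wall and base thickness of 15 mm. The base is a full 308×124 slab on the floor; four walls sit on top of the base. The front and back walls (the −y and +y sides) span the full width; the two side walls fit between them.

The open box is on top of the stool.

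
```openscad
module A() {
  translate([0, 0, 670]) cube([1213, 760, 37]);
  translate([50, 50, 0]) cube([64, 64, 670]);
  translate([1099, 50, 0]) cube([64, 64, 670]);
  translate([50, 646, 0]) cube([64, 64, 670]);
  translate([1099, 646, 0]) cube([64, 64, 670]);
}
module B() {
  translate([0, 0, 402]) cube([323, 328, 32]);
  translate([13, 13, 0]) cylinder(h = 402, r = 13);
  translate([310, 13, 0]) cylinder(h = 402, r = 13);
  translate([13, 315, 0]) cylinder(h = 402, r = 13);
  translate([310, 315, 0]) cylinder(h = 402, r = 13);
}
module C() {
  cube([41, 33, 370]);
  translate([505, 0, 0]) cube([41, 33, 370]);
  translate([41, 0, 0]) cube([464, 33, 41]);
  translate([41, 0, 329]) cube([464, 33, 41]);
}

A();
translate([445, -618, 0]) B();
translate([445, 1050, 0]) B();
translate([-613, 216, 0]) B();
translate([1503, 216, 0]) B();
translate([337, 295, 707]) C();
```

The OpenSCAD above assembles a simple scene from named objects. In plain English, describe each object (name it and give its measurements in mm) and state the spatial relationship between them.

A is a rectangular dining table. The top is 1213×760×37 mm with its upper surface at z = 707 mm. It stands on four 64×64 mm square legs, each inset 50 mm from the nearest pair of top edges, running from the floor to the underside of the top.

B is a four-legged stool. The seat is 323×328 mm, 32 mm thick, top at z = 434 mm. It stands on four round legs, each 26 mm in diameter, from z = 0 to the seat underside, each leg's axis is inset half a diameter from the nearest pair of seat edges (so the leg's bounding box is flush with the corner).

C is a picture frame with a 464×288 mm rectangular opening (x by z) and a uniform 41 mm border on every side. Frame depth is 33 mm along y. It is built from two vertical stiles running the full outside height and two horizontal rails spanning the gap between the stiles.

Four stools sit around the table at the −y, +y, −x, +x sides. The picture frame is on top of the table.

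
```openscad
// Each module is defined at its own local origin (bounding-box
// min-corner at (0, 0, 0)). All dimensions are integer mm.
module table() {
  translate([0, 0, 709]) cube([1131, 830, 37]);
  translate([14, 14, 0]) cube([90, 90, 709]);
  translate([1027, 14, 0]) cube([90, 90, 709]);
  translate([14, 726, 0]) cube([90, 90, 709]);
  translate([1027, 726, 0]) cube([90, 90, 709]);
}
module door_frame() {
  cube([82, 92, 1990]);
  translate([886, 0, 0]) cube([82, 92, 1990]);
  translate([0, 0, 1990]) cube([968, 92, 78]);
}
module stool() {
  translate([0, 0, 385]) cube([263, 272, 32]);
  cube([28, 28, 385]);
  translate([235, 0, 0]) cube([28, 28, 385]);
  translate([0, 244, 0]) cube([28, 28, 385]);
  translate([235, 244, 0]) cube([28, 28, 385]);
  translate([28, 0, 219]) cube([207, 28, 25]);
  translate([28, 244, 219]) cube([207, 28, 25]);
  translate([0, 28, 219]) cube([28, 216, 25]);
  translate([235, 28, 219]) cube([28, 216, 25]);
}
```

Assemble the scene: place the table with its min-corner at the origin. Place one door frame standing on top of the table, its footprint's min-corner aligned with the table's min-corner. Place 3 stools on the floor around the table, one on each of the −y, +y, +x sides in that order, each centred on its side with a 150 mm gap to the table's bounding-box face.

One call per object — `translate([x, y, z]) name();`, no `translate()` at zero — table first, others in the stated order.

table();
translate([0, 0, 746]) door_frame();
translate([434, -422, 0]) stool();
translate([434, 980, 0]) stool();
translate([1281, 279, 0]) stool();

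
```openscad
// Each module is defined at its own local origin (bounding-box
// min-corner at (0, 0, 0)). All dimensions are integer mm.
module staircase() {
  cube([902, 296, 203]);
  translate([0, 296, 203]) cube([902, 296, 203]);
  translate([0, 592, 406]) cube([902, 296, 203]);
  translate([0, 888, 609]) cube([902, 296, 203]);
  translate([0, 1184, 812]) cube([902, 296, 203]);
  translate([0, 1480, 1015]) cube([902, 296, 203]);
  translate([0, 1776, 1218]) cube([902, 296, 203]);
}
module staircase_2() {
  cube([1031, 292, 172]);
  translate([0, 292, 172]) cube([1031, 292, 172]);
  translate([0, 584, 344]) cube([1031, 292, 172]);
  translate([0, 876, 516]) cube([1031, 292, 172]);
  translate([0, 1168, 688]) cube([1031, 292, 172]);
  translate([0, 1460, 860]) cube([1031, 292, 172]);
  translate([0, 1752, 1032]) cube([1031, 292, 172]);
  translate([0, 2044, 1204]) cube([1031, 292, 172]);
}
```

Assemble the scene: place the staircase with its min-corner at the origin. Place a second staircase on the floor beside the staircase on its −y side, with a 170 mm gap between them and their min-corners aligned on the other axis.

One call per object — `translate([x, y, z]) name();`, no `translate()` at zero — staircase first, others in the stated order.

staircase();
translate([0, -2506, 0]) staircase_2();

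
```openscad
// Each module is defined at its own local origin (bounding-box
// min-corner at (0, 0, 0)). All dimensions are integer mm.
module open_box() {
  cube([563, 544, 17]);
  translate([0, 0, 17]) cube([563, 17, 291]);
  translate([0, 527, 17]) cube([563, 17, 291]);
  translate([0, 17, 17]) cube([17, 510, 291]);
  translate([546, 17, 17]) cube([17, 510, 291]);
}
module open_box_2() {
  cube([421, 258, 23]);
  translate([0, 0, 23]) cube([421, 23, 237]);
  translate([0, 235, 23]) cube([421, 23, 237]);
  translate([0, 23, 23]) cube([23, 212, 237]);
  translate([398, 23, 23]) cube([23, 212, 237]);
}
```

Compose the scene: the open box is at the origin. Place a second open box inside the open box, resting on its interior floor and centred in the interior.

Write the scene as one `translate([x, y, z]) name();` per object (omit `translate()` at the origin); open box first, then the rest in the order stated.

open_box();
translate([71, 143, 17]) open_box_2();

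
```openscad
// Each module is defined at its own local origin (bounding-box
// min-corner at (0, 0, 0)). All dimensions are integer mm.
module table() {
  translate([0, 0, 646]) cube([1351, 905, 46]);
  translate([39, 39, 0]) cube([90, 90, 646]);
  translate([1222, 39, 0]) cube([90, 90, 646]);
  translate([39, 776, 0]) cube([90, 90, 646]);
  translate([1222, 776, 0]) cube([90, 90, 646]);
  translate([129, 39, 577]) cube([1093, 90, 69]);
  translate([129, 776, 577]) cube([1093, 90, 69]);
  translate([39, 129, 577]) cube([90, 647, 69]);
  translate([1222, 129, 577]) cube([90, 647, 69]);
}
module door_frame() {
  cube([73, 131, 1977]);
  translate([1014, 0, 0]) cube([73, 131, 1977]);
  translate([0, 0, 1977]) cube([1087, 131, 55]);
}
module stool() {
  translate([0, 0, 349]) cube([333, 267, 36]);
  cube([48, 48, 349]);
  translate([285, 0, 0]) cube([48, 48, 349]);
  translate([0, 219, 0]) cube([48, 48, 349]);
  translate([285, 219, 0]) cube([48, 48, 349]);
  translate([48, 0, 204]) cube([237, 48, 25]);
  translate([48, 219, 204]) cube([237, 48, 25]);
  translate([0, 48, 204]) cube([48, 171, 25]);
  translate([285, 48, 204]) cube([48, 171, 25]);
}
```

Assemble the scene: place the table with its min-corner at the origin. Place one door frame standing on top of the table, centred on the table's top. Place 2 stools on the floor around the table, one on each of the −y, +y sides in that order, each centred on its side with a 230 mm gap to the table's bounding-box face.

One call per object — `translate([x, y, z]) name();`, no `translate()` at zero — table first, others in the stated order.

table();
translate([132, 387, 692]) door_frame();
translate([509, -497, 0]) stool();
translate([509, 1135, 0]) stool();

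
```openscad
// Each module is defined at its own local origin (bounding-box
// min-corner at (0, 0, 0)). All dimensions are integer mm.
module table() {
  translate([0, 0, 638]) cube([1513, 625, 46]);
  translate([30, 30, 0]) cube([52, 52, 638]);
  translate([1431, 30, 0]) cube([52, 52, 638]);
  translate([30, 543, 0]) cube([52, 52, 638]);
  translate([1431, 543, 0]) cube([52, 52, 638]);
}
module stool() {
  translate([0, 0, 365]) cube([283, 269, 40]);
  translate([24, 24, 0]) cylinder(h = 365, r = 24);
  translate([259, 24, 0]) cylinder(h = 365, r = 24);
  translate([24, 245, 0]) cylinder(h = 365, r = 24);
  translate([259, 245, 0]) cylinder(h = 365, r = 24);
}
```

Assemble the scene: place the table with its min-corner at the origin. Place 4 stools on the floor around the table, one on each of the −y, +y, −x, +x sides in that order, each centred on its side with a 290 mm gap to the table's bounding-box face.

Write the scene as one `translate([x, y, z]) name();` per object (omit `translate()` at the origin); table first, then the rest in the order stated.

table();
translate([615, -559, 0]) stool();
translate([615, 915, 0]) stool();
translate([-573, 178, 0]) stool();
translate([1803, 178, 0]) stool();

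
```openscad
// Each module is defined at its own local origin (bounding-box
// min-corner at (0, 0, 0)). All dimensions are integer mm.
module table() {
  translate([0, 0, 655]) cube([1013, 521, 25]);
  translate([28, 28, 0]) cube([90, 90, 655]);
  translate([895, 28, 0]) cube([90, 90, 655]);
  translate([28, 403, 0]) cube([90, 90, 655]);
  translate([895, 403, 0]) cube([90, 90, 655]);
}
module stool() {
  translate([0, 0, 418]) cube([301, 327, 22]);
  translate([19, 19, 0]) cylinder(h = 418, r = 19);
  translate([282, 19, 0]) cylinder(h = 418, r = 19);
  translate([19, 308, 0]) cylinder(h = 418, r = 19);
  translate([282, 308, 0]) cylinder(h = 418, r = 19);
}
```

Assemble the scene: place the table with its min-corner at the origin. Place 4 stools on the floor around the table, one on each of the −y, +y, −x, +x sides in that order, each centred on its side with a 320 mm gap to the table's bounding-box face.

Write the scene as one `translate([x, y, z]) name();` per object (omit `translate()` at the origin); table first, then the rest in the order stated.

table();
translate([356, -647, 0]) stool();
translate([356, 841, 0]) stool();
translate([-621, 97, 0]) stool();
translate([1333, 97, 0]) stool();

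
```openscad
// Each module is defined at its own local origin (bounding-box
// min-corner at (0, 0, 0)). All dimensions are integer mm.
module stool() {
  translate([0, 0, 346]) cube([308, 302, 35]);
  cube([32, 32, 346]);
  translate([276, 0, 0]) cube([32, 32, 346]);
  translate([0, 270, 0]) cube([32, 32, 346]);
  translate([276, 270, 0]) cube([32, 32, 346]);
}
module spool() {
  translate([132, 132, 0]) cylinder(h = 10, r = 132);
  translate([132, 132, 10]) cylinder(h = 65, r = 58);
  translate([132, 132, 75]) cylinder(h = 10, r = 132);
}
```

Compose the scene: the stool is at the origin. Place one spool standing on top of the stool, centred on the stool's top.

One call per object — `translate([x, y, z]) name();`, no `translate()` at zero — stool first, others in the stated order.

stool();
translate([22, 19, 381]) spool();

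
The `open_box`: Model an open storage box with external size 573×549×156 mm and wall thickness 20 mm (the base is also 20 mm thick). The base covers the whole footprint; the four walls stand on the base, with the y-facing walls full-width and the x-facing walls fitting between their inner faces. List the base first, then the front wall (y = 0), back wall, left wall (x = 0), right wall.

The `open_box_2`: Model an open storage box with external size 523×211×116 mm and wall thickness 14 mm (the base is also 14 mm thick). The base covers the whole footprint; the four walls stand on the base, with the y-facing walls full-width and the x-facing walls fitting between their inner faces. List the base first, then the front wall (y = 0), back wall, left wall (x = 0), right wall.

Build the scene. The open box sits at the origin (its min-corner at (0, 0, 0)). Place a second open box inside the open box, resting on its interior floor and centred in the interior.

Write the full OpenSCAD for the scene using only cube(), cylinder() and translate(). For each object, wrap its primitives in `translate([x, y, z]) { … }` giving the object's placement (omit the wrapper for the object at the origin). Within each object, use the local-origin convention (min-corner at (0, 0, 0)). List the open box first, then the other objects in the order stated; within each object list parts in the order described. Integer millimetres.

cube([573, 549, 20]);
translate([0, 0, 20]) cube([573, 20, 136]);
translate([0, 529, 20]) cube([573, 20, 136]);
translate([0, 20, 20]) cube([20, 509, 136]);
translate([553, 20, 20]) cube([20, 509, 136]);
translate([25, 169, 20]) {
  cube([523, 211, 14]);
  translate([0, 0, 14]) cube([523, 14, 102]);
  translate([0, 197, 14]) cube([523, 14, 102]);
  translate([0, 14, 14]) cube([14, 183, 102]);
  translate([509, 14, 14]) cube([14, 183, 102]);
}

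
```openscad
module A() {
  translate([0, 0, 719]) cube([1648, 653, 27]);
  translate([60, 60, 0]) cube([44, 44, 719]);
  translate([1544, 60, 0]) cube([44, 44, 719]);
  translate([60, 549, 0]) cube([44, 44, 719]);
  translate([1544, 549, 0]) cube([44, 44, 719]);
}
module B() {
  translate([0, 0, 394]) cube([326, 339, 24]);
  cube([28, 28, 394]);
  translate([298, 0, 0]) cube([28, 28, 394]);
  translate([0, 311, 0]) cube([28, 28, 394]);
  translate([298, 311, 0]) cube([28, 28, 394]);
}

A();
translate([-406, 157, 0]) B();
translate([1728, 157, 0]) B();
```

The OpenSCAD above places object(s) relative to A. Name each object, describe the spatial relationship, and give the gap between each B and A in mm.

A is a table. B is a stool. Two stools sit around the table at the −x, +x sides. The gap between each stool and the table is 80 mm.

Each stool's nearest face is 80 mm from the table's bounding box.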